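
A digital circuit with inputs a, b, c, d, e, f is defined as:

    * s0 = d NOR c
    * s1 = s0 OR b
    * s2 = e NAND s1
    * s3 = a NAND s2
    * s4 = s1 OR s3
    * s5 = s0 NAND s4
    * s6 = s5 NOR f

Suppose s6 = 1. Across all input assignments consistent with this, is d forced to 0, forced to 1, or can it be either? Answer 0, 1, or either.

s6 = s5 NOR f must be 1, so both s5 = 0 and f = 0.
Every assignment with s6 = 1 has d = 0; there are 8 such assignment(s).

0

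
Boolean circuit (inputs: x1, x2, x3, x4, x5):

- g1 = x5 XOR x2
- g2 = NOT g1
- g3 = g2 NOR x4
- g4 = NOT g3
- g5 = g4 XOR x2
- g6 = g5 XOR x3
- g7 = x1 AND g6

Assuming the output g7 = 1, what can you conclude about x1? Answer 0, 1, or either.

g7 = x1 AND g6 must be 1, so both x1 = 1 and g6 = 1.
g6 = g5 XOR x3 must be 1, so g5 and x3 differ.
Every assignment with g7 = 1 has x1 = 1; there are 8 such assignment(s).

1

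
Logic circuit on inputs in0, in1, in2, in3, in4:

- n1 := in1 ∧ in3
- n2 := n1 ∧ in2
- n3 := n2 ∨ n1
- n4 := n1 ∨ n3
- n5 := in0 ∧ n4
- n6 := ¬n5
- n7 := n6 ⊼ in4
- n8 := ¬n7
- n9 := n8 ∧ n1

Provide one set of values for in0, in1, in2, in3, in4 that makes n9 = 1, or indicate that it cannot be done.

Check with in0=0, in1=1, in2=0, in3=1, in4=1:
n1 = in1 ∧ in3 = 1 ∧ 1 = 1
n2 = n1 ∧ in2 = 1 ∧ 0 = 0
n3 = n2 ∨ n1 = 0 ∨ 1 = 1
n4 = n1 ∨ n3 = 1 ∨ 1 = 1
n5 = in0 ∧ n4 = 0 ∧ 1 = 0
n6 = ¬n5 = ¬0 = 1
n7 = n6 ⊼ in4 = 1 ⊼ 1 = 0
n8 = ¬n7 = ¬0 = 1
n9 = n8 ∧ n1 = 1 ∧ 1 = 1
So n9 = 1 as required.

in0=0, in1=1, in2=0, in3=1, in4=1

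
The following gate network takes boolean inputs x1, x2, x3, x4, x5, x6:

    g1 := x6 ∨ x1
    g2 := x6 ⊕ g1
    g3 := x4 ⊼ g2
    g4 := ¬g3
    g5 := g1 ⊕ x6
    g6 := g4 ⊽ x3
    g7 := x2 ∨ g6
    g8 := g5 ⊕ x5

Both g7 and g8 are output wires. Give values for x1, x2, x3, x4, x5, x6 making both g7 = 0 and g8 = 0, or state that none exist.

Check with x1=0 x2=0 x3=1 x4=0 x5=0 x6=0:
g1 = x6 ∨ x1 = 0 ∨ 0 = 0
g2 = x6 ⊕ g1 = 0 ⊕ 0 = 0
g3 = x4 ⊼ g2 = 0 ⊼ 0 = 1
g4 = ¬g3 = ¬1 = 0
g5 = g1 ⊕ x6 = 0 ⊕ 0 = 0
g6 = g4 ⊽ x3 = 0 ⊽ 1 = 0
g7 = x2 ∨ g6 = 0 ∨ 0 = 0
g8 = g5 ⊕ x5 = 0 ⊕ 0 = 0
So g7 = 0 and g8 = 0.

x1=0 x2=0 x3=1 x4=0 x5=0 x6=0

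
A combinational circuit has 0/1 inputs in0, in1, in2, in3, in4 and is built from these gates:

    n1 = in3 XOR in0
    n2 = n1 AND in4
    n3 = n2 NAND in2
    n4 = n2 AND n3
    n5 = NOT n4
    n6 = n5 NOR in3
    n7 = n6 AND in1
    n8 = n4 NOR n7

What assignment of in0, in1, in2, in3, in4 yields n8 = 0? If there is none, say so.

Check with in0=1 in1=1 in2=0 in3=0 in4=1:
n1 = in3 XOR in0 = 0 XOR 1 = 1
n2 = n1 AND in4 = 1 AND 1 = 1
n3 = n2 NAND in2 = 1 NAND 0 = 1
n4 = n2 AND n3 = 1 AND 1 = 1
n5 = NOT n4 = NOT 1 = 0
n6 = n5 NOR in3 = 0 NOR 0 = 1
n7 = n6 AND in1 = 1 AND 1 = 1
n8 = n4 NOR n7 = 1 NOR 1 = 0
So n8 = 0 as required.

in0=1 in1=1 in2=0 in3=0 in4=1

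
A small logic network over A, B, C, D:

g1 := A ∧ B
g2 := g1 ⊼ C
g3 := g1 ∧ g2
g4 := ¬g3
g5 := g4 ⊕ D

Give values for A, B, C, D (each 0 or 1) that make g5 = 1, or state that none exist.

A=1, B=1, C=1, D=0

Check with A=1, B=1, C=1, D=0:
g1 = A ∧ B = 1 ∧ 1 = 1
g2 = g1 ⊼ C = 1 ⊼ 1 = 0
g3 = g1 ∧ g2 = 1 ∧ 0 = 0
g4 = ¬g3 = ¬0 = 1
g5 = g4 ⊕ D = 1 ⊕ 0 = 1
So g5 = 1 as required.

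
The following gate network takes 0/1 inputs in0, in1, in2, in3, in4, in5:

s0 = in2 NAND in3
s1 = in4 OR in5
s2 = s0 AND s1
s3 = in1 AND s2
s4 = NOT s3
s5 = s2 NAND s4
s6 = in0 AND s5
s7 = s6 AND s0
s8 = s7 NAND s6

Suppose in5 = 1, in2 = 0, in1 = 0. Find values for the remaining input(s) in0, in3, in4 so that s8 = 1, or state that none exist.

in0=0 in3=1 in4=0

Check with in5 = 1, in2 = 0, in1 = 0 and in0=0, in3=1, in4=0:
s0 = in2 NAND in3 = 0 NAND 1 = 1
s1 = in4 OR in5 = 0 OR 1 = 1
s2 = s0 AND s1 = 1 AND 1 = 1
s3 = in1 AND s2 = 0 AND 1 = 0
s4 = NOT s3 = NOT 0 = 1
s5 = s2 NAND s4 = 1 NAND 1 = 0
s6 = in0 AND s5 = 0 AND 0 = 0
s7 = s6 AND s0 = 0 AND 1 = 0
s8 = s7 NAND s6 = 0 NAND 0 = 1
So s8 = 1.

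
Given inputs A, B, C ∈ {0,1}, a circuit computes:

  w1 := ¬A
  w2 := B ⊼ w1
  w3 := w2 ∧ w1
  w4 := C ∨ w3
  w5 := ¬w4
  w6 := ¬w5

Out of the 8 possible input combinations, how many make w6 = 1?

5

w6 = ¬w5 must be 1, so w5 = 0.
w5 = ¬w4 must be 0, so w4 = 1.
Satisfying assignments:
  A=0, B=0, C=0
  A=0, B=0, C=1
  A=0, B=1, C=1
  A=1, B=0, C=1
  A=1, B=1, C=1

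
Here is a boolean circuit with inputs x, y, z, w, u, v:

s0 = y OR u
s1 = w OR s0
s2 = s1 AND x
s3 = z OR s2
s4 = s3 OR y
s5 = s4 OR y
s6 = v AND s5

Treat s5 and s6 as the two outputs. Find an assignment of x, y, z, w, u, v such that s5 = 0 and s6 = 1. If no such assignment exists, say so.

no solution exists

Across all 64 input combinations, none give both s5 = 0 and s6 = 1.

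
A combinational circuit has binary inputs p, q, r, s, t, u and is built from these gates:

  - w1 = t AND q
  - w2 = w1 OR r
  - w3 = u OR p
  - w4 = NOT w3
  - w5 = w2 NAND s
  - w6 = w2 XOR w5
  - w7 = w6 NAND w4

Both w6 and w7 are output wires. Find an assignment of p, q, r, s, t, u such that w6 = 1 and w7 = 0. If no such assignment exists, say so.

Check with p=0 q=1 r=0 s=1 t=1 u=0:
w1 = t AND q = 1 AND 1 = 1
w2 = w1 OR r = 1 OR 0 = 1
w3 = u OR p = 0 OR 0 = 0
w4 = NOT w3 = NOT 0 = 1
w5 = w2 NAND s = 1 NAND 1 = 0
w6 = w2 XOR w5 = 1 XOR 0 = 1
w7 = w6 NAND w4 = 1 NAND 1 = 0
So w6 = 1 and w7 = 0.

p=0 q=1 r=0 s=1 t=1 u=0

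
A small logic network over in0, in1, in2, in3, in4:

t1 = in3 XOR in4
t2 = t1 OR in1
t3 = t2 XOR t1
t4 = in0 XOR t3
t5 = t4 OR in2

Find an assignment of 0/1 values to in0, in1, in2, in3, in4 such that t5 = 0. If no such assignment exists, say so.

t5 = t4 OR in2 must be 0, so both t4 = 0 and in2 = 0.
t4 = in0 XOR t3 must be 0, so in0 and t3 are equal.
Check with in0=0 in1=0 in2=0 in3=0 in4=1:
t1 = in3 XOR in4 = 0 XOR 1 = 1
t2 = t1 OR in1 = 1 OR 0 = 1
t3 = t2 XOR t1 = 1 XOR 1 = 0
t4 = in0 XOR t3 = 0 XOR 0 = 0
t5 = t4 OR in2 = 0 OR 0 = 0
So t5 = 0 as required.

in0=0 in1=0 in2=0 in3=0 in4=1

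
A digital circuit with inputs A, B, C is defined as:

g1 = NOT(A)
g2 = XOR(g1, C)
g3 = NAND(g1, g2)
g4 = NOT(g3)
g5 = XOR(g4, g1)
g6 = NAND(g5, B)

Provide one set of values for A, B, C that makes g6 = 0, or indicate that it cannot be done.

g6 = NAND(g5, B) must be 0, so both g5 = 1 and B = 1.
Check with A=0 B=1 C=1:
g1 = NOT(A) = NOT 0 = 1
g2 = XOR(g1, C) = XOR(1, 1) = 0
g3 = NAND(g1, g2) = NAND(1, 0) = 1
g4 = NOT(g3) = NOT 1 = 0
g5 = XOR(g4, g1) = XOR(0, 1) = 1
g6 = NAND(g5, B) = NAND(1, 1) = 0
So g6 = 0 as required.

A=0 B=1 C=1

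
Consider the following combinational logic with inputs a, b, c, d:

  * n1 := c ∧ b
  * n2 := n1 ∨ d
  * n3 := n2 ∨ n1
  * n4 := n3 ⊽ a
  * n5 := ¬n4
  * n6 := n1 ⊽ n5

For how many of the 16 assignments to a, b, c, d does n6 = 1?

n6 = n1 ⊽ n5 must be 1, so both n1 = 0 and n5 = 0.
Enumerating the 16 input combinations, 3 give n6 = 1 and 13 give n6 = 0.

3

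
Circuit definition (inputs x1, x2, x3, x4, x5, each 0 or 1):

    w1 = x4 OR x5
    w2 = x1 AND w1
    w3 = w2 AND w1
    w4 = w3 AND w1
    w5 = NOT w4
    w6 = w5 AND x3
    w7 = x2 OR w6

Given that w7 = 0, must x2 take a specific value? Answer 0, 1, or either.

0

w7 = x2 OR w6 must be 0, so both x2 = 0 and w6 = 0.
Every assignment with w7 = 0 has x2 = 0; there are 11 such assignment(s).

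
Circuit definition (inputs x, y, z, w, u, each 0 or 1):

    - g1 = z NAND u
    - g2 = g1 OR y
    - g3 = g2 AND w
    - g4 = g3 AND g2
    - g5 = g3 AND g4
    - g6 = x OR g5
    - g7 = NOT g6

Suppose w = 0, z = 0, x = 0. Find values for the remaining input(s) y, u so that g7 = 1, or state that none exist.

y=0 u=0

Check with w = 0, z = 0, x = 0 and y=0, u=0:
g1 = z NAND u = 0 NAND 0 = 1
g2 = g1 OR y = 1 OR 0 = 1
g3 = g2 AND w = 1 AND 0 = 0
g4 = g3 AND g2 = 0 AND 1 = 0
g5 = g3 AND g4 = 0 AND 0 = 0
g6 = x OR g5 = 0 OR 0 = 0
g7 = NOT g6 = NOT 0 = 1
So g7 = 1.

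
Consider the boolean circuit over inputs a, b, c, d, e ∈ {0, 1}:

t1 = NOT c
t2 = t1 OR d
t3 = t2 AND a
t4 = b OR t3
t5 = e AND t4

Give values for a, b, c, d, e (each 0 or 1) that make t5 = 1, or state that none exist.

Check with a=0 b=1 c=0 d=0 e=1:
t1 = NOT c = NOT 0 = 1
t2 = t1 OR d = 1 OR 0 = 1
t3 = t2 AND a = 1 AND 0 = 0
t4 = b OR t3 = 1 OR 0 = 1
t5 = e AND t4 = 1 AND 1 = 1
So t5 = 1 as required.

a=0 b=1 c=0 d=0 e=1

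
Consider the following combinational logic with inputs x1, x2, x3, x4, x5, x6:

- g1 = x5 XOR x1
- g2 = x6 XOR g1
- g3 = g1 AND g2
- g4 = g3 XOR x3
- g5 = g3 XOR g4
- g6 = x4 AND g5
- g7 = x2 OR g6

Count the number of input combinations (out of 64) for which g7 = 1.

g7 = x2 OR g6 must be 1, so at least one of x2, g6 is 1.
Enumerating the 64 input combinations, 40 give g7 = 1 and 24 give g7 = 0.

40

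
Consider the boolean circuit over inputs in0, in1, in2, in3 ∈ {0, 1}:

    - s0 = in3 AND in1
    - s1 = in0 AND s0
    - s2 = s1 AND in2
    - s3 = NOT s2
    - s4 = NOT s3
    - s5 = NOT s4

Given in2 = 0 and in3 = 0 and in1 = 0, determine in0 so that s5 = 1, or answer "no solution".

in0=0

s5 = NOT s4 must be 1, so s4 = 0.
Check with in2 = 0 and in3 = 0 and in1 = 0 and in0=0:
s0 = in3 AND in1 = 0 AND 0 = 0
s1 = in0 AND s0 = 0 AND 0 = 0
s2 = s1 AND in2 = 0 AND 0 = 0
s3 = NOT s2 = NOT 0 = 1
s4 = NOT s3 = NOT 1 = 0
s5 = NOT s4 = NOT 0 = 1
So s5 = 1.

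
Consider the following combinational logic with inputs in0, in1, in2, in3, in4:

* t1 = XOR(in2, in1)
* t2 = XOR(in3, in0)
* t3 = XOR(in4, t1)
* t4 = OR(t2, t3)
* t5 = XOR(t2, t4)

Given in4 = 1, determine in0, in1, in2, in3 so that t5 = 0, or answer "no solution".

in0=0, in1=1, in2=0, in3=0

t5 = XOR(t2, t4) must be 0, so t2 and t4 are equal.
Check with in4 = 1 and in0=0, in1=1, in2=0, in3=0:
t1 = XOR(in2, in1) = XOR(0, 1) = 1
t2 = XOR(in3, in0) = XOR(0, 0) = 0
t3 = XOR(in4, t1) = XOR(1, 1) = 0
t4 = OR(t2, t3) = OR(0, 0) = 0
t5 = XOR(t2, t4) = XOR(0, 0) = 0
So t5 = 0.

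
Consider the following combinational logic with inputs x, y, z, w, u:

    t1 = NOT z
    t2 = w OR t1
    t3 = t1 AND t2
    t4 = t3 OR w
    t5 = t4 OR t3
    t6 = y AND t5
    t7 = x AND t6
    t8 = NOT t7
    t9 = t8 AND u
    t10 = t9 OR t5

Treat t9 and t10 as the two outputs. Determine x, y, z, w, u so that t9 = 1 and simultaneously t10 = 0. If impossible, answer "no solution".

no solution exists

Across all 32 input combinations, none give both t9 = 1 and t10 = 0.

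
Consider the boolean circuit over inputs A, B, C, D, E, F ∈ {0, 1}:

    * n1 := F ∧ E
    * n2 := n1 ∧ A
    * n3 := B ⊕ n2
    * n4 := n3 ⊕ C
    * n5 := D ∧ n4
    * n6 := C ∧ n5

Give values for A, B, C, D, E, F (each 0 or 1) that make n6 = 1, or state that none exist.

n6 = C ∧ n5 must be 1, so both C = 1 and n5 = 1.
n5 = D ∧ n4 must be 1, so both D = 1 and n4 = 1.
Check with A=0, B=0, C=1, D=1, E=0, F=0:
n1 = F ∧ E = 0 ∧ 0 = 0
n2 = n1 ∧ A = 0 ∧ 0 = 0
n3 = B ⊕ n2 = 0 ⊕ 0 = 0
n4 = n3 ⊕ C = 0 ⊕ 1 = 1
n5 = D ∧ n4 = 1 ∧ 1 = 1
n6 = C ∧ n5 = 1 ∧ 1 = 1
So n6 = 1 as required.

A=0, B=0, C=1, D=1, E=0, F=0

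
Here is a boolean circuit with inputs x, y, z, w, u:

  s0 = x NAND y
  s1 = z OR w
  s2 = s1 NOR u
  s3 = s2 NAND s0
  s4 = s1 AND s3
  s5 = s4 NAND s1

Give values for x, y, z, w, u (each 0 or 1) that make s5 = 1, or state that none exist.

x=0 y=1 z=0 w=0 u=1

s5 = s4 NAND s1 must be 1, so at least one of s4, s1 is 0.
Check with x=0 y=1 z=0 w=0 u=1:
s0 = x NAND y = 0 NAND 1 = 1
s1 = z OR w = 0 OR 0 = 0
s2 = s1 NOR u = 0 NOR 1 = 0
s3 = s2 NAND s0 = 0 NAND 1 = 1
s4 = s1 AND s3 = 0 AND 1 = 0
s5 = s4 NAND s1 = 0 NAND 0 = 1
So s5 = 1 as required.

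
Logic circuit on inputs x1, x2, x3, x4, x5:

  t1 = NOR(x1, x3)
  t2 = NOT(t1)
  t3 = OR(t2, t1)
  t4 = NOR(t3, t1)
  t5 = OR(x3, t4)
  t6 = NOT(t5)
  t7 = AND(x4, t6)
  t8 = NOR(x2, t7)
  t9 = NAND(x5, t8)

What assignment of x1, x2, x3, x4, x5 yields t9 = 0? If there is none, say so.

x1=0 x2=0 x3=0 x4=0 x5=1

t9 = NAND(x5, t8) must be 0, so both x5 = 1 and t8 = 1.
t8 = NOR(x2, t7) must be 1, so both x2 = 0 and t7 = 0.
t7 = AND(x4, t6) must be 0, so at least one of x4, t6 is 0.
Check with x1=0 x2=0 x3=0 x4=0 x5=1:
t1 = NOR(x1, x3) = NOR(0, 0) = 1
t2 = NOT(t1) = NOT 1 = 0
t3 = OR(t2, t1) = OR(0, 1) = 1
t4 = NOR(t3, t1) = NOR(1, 1) = 0
t5 = OR(x3, t4) = OR(0, 0) = 0
t6 = NOT(t5) = NOT 0 = 1
t7 = AND(x4, t6) = AND(0, 1) = 0
t8 = NOR(x2, t7) = NOR(0, 0) = 1
t9 = NAND(x5, t8) = NAND(1, 1) = 0
So t9 = 0 as required.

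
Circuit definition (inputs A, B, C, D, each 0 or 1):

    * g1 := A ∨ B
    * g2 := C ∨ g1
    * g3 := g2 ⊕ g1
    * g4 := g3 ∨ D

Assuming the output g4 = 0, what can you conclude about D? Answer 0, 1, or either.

0

g4 = g3 ∨ D must be 0, so both g3 = 0 and D = 0.
g3 = g2 ⊕ g1 must be 0, so g2 and g1 are equal.
Every assignment with g4 = 0 has D = 0; there are 7 such assignment(s).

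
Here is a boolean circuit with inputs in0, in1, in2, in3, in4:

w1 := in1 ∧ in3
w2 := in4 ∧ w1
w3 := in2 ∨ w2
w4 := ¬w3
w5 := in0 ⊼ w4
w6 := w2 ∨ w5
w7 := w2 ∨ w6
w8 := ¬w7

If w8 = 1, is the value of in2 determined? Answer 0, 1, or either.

w8 = ¬w7 must be 1, so w7 = 0.
w7 = w2 ∨ w6 must be 0, so both w2 = 0 and w6 = 0.
w2 = in4 ∧ w1 must be 0, so at least one of in4, w1 is 0.
Every assignment with w8 = 1 has in2 = 0; there are 7 such assignment(s).

0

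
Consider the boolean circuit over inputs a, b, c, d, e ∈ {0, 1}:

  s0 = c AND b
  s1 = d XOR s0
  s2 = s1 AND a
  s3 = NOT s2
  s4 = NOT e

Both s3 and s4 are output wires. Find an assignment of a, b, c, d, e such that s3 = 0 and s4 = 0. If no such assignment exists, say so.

a=1 b=0 c=0 d=1 e=1

Check with a=1 b=0 c=0 d=1 e=1:
s0 = c AND b = 0 AND 0 = 0
s1 = d XOR s0 = 1 XOR 0 = 1
s2 = s1 AND a = 1 AND 1 = 1
s3 = NOT s2 = NOT 1 = 0
s4 = NOT e = NOT 1 = 0
So s3 = 0 and s4 = 0.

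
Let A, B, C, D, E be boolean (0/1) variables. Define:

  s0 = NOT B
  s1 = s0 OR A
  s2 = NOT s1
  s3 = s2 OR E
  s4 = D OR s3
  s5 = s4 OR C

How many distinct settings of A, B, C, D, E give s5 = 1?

29

s5 = s4 OR C must be 1, so at least one of s4, C is 1.
Enumerating the 32 input combinations, 29 give s5 = 1 and 3 give s5 = 0.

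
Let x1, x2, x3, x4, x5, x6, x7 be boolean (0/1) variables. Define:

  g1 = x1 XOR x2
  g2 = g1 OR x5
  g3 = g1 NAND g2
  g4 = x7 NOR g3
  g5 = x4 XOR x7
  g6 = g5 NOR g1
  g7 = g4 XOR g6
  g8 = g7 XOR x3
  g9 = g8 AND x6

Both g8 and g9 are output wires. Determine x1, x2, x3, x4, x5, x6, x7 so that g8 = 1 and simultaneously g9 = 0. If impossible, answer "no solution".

Check with x1=1, x2=0, x3=1, x4=0, x5=1, x6=0, x7=1:
g1 = x1 XOR x2 = 1 XOR 0 = 1
g2 = g1 OR x5 = 1 OR 1 = 1
g3 = g1 NAND g2 = 1 NAND 1 = 0
g4 = x7 NOR g3 = 1 NOR 0 = 0
g5 = x4 XOR x7 = 0 XOR 1 = 1
g6 = g5 NOR g1 = 1 NOR 1 = 0
g7 = g4 XOR g6 = 0 XOR 0 = 0
g8 = g7 XOR x3 = 0 XOR 1 = 1
g9 = g8 AND x6 = 1 AND 0 = 0
So g8 = 1 and g9 = 0.

x1=1, x2=0, x3=1, x4=0, x5=1, x6=0, x7=1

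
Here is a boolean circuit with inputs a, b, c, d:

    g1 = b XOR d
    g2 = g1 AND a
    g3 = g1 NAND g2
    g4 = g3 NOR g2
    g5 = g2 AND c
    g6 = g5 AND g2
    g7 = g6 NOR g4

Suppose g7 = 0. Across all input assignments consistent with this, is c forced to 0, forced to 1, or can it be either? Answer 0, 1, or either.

g7 = g6 NOR g4 must be 0, so at least one of g6, g4 is 1.
Every assignment with g7 = 0 has c = 1; there are 2 such assignment(s).
  a=1, b=0, c=1, d=1
  a=1, b=1, c=1, d=0

1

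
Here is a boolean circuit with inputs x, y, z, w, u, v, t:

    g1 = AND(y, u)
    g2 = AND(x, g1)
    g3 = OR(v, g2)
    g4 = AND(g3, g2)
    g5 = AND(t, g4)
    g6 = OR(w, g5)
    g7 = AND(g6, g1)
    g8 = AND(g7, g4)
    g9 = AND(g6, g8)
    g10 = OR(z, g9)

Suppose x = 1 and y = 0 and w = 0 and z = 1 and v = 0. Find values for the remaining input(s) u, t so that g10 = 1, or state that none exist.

u=0 t=0

g10 = OR(z, g9) must be 1, so at least one of z, g9 is 1.
Check with x = 1 and y = 0 and w = 0 and z = 1 and v = 0 and u=0, t=0:
g1 = AND(y, u) = AND(0, 0) = 0
g2 = AND(x, g1) = AND(1, 0) = 0
g3 = OR(v, g2) = OR(0, 0) = 0
g4 = AND(g3, g2) = AND(0, 0) = 0
g5 = AND(t, g4) = AND(0, 0) = 0
g6 = OR(w, g5) = OR(0, 0) = 0
g7 = AND(g6, g1) = AND(0, 0) = 0
g8 = AND(g7, g4) = AND(0, 0) = 0
g9 = AND(g6, g8) = AND(0, 0) = 0
g10 = OR(z, g9) = OR(1, 0) = 1
So g10 = 1.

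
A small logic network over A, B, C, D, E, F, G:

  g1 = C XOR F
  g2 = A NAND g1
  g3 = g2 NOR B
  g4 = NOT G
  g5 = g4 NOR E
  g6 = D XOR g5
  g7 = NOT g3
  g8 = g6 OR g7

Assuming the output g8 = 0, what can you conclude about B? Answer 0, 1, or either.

0

g8 = g6 OR g7 must be 0, so both g6 = 0 and g7 = 0.
g6 = D XOR g5 must be 0, so D and g5 are equal.
g7 = NOT g3 must be 0, so g3 = 1.
Every assignment with g8 = 0 has B = 0; there are 8 such assignment(s).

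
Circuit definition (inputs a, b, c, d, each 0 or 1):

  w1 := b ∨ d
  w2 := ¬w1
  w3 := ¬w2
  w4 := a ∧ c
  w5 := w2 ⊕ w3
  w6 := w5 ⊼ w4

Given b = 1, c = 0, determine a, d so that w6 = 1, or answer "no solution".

w6 = w5 ⊼ w4 must be 1, so at least one of w5, w4 is 0.
Check with b = 1, c = 0 and a=1, d=1:
w1 = b ∨ d = 1 ∨ 1 = 1
w2 = ¬w1 = ¬1 = 0
w3 = ¬w2 = ¬0 = 1
w4 = a ∧ c = 1 ∧ 0 = 0
w5 = w2 ⊕ w3 = 0 ⊕ 1 = 1
w6 = w5 ⊼ w4 = 1 ⊼ 0 = 1
So w6 = 1.

a=1, d=1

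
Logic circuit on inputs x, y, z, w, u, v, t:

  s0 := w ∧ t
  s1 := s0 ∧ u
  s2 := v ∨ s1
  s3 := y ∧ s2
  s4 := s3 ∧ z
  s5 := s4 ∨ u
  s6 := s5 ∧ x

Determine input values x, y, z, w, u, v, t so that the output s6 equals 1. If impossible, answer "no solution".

s6 = s5 ∧ x must be 1, so both s5 = 1 and x = 1.
Check with x=1, y=1, z=0, w=0, u=1, v=0, t=1:
s0 = w ∧ t = 0 ∧ 1 = 0
s1 = s0 ∧ u = 0 ∧ 1 = 0
s2 = v ∨ s1 = 0 ∨ 0 = 0
s3 = y ∧ s2 = 1 ∧ 0 = 0
s4 = s3 ∧ z = 0 ∧ 0 = 0
s5 = s4 ∨ u = 0 ∨ 1 = 1
s6 = s5 ∧ x = 1 ∧ 1 = 1
So s6 = 1 as required.

x=1, y=1, z=0, w=0, u=1, v=0, t=1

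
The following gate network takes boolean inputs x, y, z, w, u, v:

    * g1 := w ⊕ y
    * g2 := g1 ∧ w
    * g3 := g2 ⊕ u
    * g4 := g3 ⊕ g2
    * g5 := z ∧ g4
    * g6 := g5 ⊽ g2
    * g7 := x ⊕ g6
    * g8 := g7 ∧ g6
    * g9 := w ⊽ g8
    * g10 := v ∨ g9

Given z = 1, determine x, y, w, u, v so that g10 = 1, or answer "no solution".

Check with z = 1 and x=0, y=1, w=1, u=1, v=1:
g1 = w ⊕ y = 1 ⊕ 1 = 0
g2 = g1 ∧ w = 0 ∧ 1 = 0
g3 = g2 ⊕ u = 0 ⊕ 1 = 1
g4 = g3 ⊕ g2 = 1 ⊕ 0 = 1
g5 = z ∧ g4 = 1 ∧ 1 = 1
g6 = g5 ⊽ g2 = 1 ⊽ 0 = 0
g7 = x ⊕ g6 = 0 ⊕ 0 = 0
g8 = g7 ∧ g6 = 0 ∧ 0 = 0
g9 = w ⊽ g8 = 1 ⊽ 0 = 0
g10 = v ∨ g9 = 1 ∨ 0 = 1
So g10 = 1.

x=0 y=1 w=1 u=1 v=1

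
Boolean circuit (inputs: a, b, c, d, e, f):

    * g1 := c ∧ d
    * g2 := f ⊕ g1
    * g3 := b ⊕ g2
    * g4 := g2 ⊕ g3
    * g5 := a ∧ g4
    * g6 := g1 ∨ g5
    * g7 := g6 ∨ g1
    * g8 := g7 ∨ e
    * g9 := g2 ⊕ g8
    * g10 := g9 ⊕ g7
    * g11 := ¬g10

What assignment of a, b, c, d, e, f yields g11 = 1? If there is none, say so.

a=0, b=1, c=1, d=1, e=1, f=1

Check with a=0, b=1, c=1, d=1, e=1, f=1:
g1 = c ∧ d = 1 ∧ 1 = 1
g2 = f ⊕ g1 = 1 ⊕ 1 = 0
g3 = b ⊕ g2 = 1 ⊕ 0 = 1
g4 = g2 ⊕ g3 = 0 ⊕ 1 = 1
g5 = a ∧ g4 = 0 ∧ 1 = 0
g6 = g1 ∨ g5 = 1 ∨ 0 = 1
g7 = g6 ∨ g1 = 1 ∨ 1 = 1
g8 = g7 ∨ e = 1 ∨ 1 = 1
g9 = g2 ⊕ g8 = 0 ⊕ 1 = 1
g10 = g9 ⊕ g7 = 1 ⊕ 1 = 0
g11 = ¬g10 = ¬0 = 1
So g11 = 1 as required.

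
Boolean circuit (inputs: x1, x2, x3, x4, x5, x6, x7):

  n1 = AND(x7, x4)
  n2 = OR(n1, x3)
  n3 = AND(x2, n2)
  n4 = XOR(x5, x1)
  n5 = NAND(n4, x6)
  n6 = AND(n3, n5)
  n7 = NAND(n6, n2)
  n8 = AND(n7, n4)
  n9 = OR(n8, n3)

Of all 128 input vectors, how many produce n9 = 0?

n9 = OR(n8, n3) must be 0, so both n8 = 0 and n3 = 0.
n8 = AND(n7, n4) must be 0, so at least one of n7, n4 is 0.
Enumerating the 128 input combinations, 44 give n9 = 0 and 84 give n9 = 1.

44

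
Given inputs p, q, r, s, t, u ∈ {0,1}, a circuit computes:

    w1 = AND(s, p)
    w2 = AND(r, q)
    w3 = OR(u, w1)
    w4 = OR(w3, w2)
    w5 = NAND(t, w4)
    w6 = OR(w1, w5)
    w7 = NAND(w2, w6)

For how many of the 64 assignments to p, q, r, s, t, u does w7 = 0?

10

w7 = NAND(w2, w6) must be 0, so both w2 = 1 and w6 = 1.
Enumerating the 64 input combinations, 10 give w7 = 0 and 54 give w7 = 1.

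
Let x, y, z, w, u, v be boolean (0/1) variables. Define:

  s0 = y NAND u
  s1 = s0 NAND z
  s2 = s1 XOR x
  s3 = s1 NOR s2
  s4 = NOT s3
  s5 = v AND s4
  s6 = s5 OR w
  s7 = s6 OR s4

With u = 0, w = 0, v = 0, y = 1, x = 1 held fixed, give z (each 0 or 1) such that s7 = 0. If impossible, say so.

With u = 0, w = 0, v = 0, y = 1, x = 1 fixed, none of the 2 settings of z give s7 = 0.
For example, with z=0:
s0 = y NAND u = 1 NAND 0 = 1
s1 = s0 NAND z = 1 NAND 0 = 1
s2 = s1 XOR x = 1 XOR 1 = 0
s3 = s1 NOR s2 = 1 NOR 0 = 0
s4 = NOT s3 = NOT 0 = 1
s5 = v AND s4 = 0 AND 1 = 0
s6 = s5 OR w = 0 OR 0 = 0
s7 = s6 OR s4 = 0 OR 1 = 1
giving s7 = 1 ≠ 0.

no solution exists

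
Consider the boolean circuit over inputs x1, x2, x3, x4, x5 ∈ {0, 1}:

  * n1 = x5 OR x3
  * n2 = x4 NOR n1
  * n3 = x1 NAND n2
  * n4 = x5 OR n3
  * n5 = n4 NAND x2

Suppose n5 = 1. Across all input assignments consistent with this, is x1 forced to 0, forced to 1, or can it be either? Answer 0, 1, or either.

either

Both values of x1 occur among assignments with n5 = 1:
  x1=0: x1=0, x2=0, x3=0, x4=0, x5=0
  x1=1: x1=1, x2=0, x3=0, x4=0, x5=0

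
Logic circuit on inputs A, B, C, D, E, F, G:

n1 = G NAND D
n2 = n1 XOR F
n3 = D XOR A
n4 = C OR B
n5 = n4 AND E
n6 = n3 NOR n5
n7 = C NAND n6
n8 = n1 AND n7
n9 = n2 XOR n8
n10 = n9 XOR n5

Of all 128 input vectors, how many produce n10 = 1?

64

n10 = n9 XOR n5 must be 1, so n9 and n5 differ.
Enumerating the 128 input combinations, 64 give n10 = 1 and 64 give n10 = 0.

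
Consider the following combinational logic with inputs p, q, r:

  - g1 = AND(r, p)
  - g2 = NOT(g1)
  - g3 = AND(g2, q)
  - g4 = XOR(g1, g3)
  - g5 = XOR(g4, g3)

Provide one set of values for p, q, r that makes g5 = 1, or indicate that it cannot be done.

g5 = XOR(g4, g3) must be 1, so g4 and g3 differ.
Check with p=1, q=0, r=1:
g1 = AND(r, p) = AND(1, 1) = 1
g2 = NOT(g1) = NOT 1 = 0
g3 = AND(g2, q) = AND(0, 0) = 0
g4 = XOR(g1, g3) = XOR(1, 0) = 1
g5 = XOR(g4, g3) = XOR(1, 0) = 1
So g5 = 1 as required.

p=1, q=0, r=1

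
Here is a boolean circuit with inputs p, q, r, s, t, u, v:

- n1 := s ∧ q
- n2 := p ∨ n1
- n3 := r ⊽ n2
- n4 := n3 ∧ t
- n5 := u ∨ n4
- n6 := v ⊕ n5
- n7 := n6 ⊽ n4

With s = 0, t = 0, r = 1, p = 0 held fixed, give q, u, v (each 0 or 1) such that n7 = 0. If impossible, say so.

q=1, u=1, v=0

n7 = n6 ⊽ n4 must be 0, so at least one of n6, n4 is 1.
Check with s = 0, t = 0, r = 1, p = 0 and q=1, u=1, v=0:
n1 = s ∧ q = 0 ∧ 1 = 0
n2 = p ∨ n1 = 0 ∨ 0 = 0
n3 = r ⊽ n2 = 1 ⊽ 0 = 0
n4 = n3 ∧ t = 0 ∧ 0 = 0
n5 = u ∨ n4 = 1 ∨ 0 = 1
n6 = v ⊕ n5 = 0 ⊕ 1 = 1
n7 = n6 ⊽ n4 = 1 ⊽ 0 = 0
So n7 = 0.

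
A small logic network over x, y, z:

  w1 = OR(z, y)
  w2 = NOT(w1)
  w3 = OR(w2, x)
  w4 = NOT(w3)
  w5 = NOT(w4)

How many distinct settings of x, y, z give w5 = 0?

3

w5 = NOT(w4) must be 0, so w4 = 1.
Satisfying assignments:
  x=0, y=0, z=1
  x=0, y=1, z=0
  x=0, y=1, z=1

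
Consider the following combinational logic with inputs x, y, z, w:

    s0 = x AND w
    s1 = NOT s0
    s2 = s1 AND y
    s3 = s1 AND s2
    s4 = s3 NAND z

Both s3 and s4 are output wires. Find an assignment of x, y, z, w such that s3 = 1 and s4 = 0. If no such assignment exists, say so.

x=0, y=1, z=1, w=0

Check with x=0, y=1, z=1, w=0:
s0 = x AND w = 0 AND 0 = 0
s1 = NOT s0 = NOT 0 = 1
s2 = s1 AND y = 1 AND 1 = 1
s3 = s1 AND s2 = 1 AND 1 = 1
s4 = s3 NAND z = 1 NAND 1 = 0
So s3 = 1 and s4 = 0.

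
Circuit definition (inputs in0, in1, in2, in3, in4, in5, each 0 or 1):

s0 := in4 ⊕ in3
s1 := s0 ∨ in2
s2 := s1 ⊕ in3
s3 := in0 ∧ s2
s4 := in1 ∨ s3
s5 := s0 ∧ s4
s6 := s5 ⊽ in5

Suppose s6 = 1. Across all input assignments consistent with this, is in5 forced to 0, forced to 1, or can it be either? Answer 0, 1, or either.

s6 = s5 ⊽ in5 must be 1, so both s5 = 0 and in5 = 0.
s5 = s0 ∧ s4 must be 0, so at least one of s0, s4 is 0.
Every assignment with s6 = 1 has in5 = 0; there are 22 such assignment(s).

0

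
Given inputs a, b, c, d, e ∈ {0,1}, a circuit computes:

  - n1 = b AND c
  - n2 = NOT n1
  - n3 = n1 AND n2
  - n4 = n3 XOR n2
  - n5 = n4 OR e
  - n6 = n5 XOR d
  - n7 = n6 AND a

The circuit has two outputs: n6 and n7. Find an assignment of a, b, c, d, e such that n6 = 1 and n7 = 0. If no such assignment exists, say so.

Check with a=0, b=0, c=1, d=0, e=0:
n1 = b AND c = 0 AND 1 = 0
n2 = NOT n1 = NOT 0 = 1
n3 = n1 AND n2 = 0 AND 1 = 0
n4 = n3 XOR n2 = 0 XOR 1 = 1
n5 = n4 OR e = 1 OR 0 = 1
n6 = n5 XOR d = 1 XOR 0 = 1
n7 = n6 AND a = 1 AND 0 = 0
So n6 = 1 and n7 = 0.

a=0, b=0, c=1, d=0, e=0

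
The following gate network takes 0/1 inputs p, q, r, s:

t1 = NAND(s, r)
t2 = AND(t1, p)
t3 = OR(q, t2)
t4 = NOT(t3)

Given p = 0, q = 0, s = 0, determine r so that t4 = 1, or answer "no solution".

t4 = NOT(t3) must be 1, so t3 = 0.
Check with p = 0, q = 0, s = 0 and r=0:
t1 = NAND(s, r) = NAND(0, 0) = 1
t2 = AND(t1, p) = AND(1, 0) = 0
t3 = OR(q, t2) = OR(0, 0) = 0
t4 = NOT(t3) = NOT 0 = 1
So t4 = 1.

r=0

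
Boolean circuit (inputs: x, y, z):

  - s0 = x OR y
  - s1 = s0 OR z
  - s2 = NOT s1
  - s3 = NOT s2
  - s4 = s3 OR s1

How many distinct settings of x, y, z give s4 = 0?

s4 = s3 OR s1 must be 0, so both s3 = 0 and s1 = 0.
Satisfying assignments:
  x=0, y=0, z=0

1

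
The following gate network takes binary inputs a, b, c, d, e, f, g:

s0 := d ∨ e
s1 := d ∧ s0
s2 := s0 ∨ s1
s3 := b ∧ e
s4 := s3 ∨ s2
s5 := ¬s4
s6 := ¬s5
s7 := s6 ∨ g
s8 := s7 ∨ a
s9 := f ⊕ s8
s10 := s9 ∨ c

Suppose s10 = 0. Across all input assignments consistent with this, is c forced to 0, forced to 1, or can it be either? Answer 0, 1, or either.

s10 = s9 ∨ c must be 0, so both s9 = 0 and c = 0.
Every assignment with s10 = 0 has c = 0; there are 32 such assignment(s).

0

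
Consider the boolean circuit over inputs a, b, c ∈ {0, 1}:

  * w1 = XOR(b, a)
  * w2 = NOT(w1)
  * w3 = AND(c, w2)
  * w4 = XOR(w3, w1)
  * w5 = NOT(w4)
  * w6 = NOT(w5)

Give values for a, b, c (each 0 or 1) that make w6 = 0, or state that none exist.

a=1, b=1, c=0

w6 = NOT(w5) must be 0, so w5 = 1.
Check with a=1, b=1, c=0:
w1 = XOR(b, a) = XOR(1, 1) = 0
w2 = NOT(w1) = NOT 0 = 1
w3 = AND(c, w2) = AND(0, 1) = 0
w4 = XOR(w3, w1) = XOR(0, 0) = 0
w5 = NOT(w4) = NOT 0 = 1
w6 = NOT(w5) = NOT 1 = 0
So w6 = 0 as required.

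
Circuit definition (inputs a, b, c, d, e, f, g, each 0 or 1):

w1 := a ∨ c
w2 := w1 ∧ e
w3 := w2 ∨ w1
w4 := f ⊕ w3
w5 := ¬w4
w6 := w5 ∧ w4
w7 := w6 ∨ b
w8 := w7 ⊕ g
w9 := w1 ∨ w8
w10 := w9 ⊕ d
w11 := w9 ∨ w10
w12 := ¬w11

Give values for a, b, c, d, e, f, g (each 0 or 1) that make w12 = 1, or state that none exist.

w12 = ¬w11 must be 1, so w11 = 0.
Check with a=0, b=0, c=0, d=0, e=0, f=1, g=0:
w1 = a ∨ c = 0 ∨ 0 = 0
w2 = w1 ∧ e = 0 ∧ 0 = 0
w3 = w2 ∨ w1 = 0 ∨ 0 = 0
w4 = f ⊕ w3 = 1 ⊕ 0 = 1
w5 = ¬w4 = ¬1 = 0
w6 = w5 ∧ w4 = 0 ∧ 1 = 0
w7 = w6 ∨ b = 0 ∨ 0 = 0
w8 = w7 ⊕ g = 0 ⊕ 0 = 0
w9 = w1 ∨ w8 = 0 ∨ 0 = 0
w10 = w9 ⊕ d = 0 ⊕ 0 = 0
w11 = w9 ∨ w10 = 0 ∨ 0 = 0
w12 = ¬w11 = ¬0 = 1
So w12 = 1 as required.

a=0, b=0, c=0, d=0, e=0, f=1, g=0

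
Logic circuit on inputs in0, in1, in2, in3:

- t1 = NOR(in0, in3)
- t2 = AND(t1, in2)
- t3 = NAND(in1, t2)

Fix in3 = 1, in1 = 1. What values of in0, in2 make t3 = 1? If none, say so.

in0=0, in2=1

t3 = NAND(in1, t2) must be 1, so at least one of in1, t2 is 0.
Check with in3 = 1, in1 = 1 and in0=0, in2=1:
t1 = NOR(in0, in3) = NOR(0, 1) = 0
t2 = AND(t1, in2) = AND(0, 1) = 0
t3 = NAND(in1, t2) = NAND(1, 0) = 1
So t3 = 1.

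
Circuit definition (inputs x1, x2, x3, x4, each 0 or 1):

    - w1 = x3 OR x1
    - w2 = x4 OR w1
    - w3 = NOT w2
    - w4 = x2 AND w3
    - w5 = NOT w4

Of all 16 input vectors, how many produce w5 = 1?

15

w5 = NOT w4 must be 1, so w4 = 0.
Enumerating the 16 input combinations, 15 give w5 = 1 and 1 give w5 = 0.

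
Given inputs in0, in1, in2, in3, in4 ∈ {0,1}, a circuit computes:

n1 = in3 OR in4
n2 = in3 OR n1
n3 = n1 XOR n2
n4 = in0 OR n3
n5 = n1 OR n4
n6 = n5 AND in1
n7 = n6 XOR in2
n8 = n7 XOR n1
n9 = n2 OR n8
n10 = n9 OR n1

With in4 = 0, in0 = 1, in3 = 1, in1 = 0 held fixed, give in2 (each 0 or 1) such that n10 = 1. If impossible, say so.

in2=0

n10 = n9 OR n1 must be 1, so at least one of n9, n1 is 1.
Check with in4 = 0, in0 = 1, in3 = 1, in1 = 0 and in2=0:
n1 = in3 OR in4 = 1 OR 0 = 1
n2 = in3 OR n1 = 1 OR 1 = 1
n3 = n1 XOR n2 = 1 XOR 1 = 0
n4 = in0 OR n3 = 1 OR 0 = 1
n5 = n1 OR n4 = 1 OR 1 = 1
n6 = n5 AND in1 = 1 AND 0 = 0
n7 = n6 XOR in2 = 0 XOR 0 = 0
n8 = n7 XOR n1 = 0 XOR 1 = 1
n9 = n2 OR n8 = 1 OR 1 = 1
n10 = n9 OR n1 = 1 OR 1 = 1
So n10 = 1.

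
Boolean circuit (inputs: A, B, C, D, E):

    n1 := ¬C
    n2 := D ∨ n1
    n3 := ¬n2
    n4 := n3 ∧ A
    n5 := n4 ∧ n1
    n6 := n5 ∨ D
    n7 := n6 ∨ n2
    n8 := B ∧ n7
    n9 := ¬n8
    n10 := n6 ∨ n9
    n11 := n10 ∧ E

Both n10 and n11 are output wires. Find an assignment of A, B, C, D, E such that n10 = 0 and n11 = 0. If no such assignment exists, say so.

A=1, B=1, C=0, D=0, E=0

Check with A=1, B=1, C=0, D=0, E=0:
n1 = ¬C = ¬0 = 1
n2 = D ∨ n1 = 0 ∨ 1 = 1
n3 = ¬n2 = ¬1 = 0
n4 = n3 ∧ A = 0 ∧ 1 = 0
n5 = n4 ∧ n1 = 0 ∧ 1 = 0
n6 = n5 ∨ D = 0 ∨ 0 = 0
n7 = n6 ∨ n2 = 0 ∨ 1 = 1
n8 = B ∧ n7 = 1 ∧ 1 = 1
n9 = ¬n8 = ¬1 = 0
n10 = n6 ∨ n9 = 0 ∨ 0 = 0
n11 = n10 ∧ E = 0 ∧ 0 = 0
So n10 = 0 and n11 = 0.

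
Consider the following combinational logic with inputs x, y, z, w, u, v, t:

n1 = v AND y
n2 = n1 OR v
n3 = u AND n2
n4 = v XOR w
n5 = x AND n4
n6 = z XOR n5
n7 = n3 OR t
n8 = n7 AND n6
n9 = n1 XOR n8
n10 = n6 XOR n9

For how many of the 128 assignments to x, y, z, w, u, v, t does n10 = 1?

n10 = n6 XOR n9 must be 1, so n6 and n9 differ.
Enumerating the 128 input combinations, 48 give n10 = 1 and 80 give n10 = 0.

48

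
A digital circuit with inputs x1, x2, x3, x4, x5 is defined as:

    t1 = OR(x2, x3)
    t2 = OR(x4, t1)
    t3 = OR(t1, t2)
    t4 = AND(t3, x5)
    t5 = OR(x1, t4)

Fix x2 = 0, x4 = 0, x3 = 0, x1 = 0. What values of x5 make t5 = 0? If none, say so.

x5=1

Check with x2 = 0, x4 = 0, x3 = 0, x1 = 0 and x5=1:
t1 = OR(x2, x3) = OR(0, 0) = 0
t2 = OR(x4, t1) = OR(0, 0) = 0
t3 = OR(t1, t2) = OR(0, 0) = 0
t4 = AND(t3, x5) = AND(0, 1) = 0
t5 = OR(x1, t4) = OR(0, 0) = 0
So t5 = 0.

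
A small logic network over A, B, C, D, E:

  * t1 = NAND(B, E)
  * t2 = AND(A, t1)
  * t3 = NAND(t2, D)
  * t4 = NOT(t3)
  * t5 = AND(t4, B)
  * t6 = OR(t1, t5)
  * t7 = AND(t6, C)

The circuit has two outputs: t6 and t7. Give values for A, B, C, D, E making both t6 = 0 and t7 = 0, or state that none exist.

A=1 B=1 C=0 D=1 E=1

Check with A=1 B=1 C=0 D=1 E=1:
t1 = NAND(B, E) = NAND(1, 1) = 0
t2 = AND(A, t1) = AND(1, 0) = 0
t3 = NAND(t2, D) = NAND(0, 1) = 1
t4 = NOT(t3) = NOT 1 = 0
t5 = AND(t4, B) = AND(0, 1) = 0
t6 = OR(t1, t5) = OR(0, 0) = 0
t7 = AND(t6, C) = AND(0, 0) = 0
So t6 = 0 and t7 = 0.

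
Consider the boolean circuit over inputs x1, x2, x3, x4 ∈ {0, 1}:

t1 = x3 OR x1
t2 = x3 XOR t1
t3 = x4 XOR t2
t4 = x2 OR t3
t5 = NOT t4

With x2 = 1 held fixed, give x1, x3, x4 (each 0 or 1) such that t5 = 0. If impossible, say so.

x1=0, x3=0, x4=1

t5 = NOT t4 must be 0, so t4 = 1.
Check with x2 = 1 and x1=0, x3=0, x4=1:
t1 = x3 OR x1 = 0 OR 0 = 0
t2 = x3 XOR t1 = 0 XOR 0 = 0
t3 = x4 XOR t2 = 1 XOR 0 = 1
t4 = x2 OR t3 = 1 OR 1 = 1
t5 = NOT t4 = NOT 1 = 0
So t5 = 0.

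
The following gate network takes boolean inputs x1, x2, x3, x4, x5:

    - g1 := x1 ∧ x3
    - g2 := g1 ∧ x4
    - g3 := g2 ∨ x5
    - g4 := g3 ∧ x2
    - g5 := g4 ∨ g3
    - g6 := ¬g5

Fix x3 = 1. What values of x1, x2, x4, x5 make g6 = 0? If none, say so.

g6 = ¬g5 must be 0, so g5 = 1.
g5 = g4 ∨ g3 must be 1, so at least one of g4, g3 is 1.
Check with x3 = 1 and x1=1, x2=0, x4=1, x5=1:
g1 = x1 ∧ x3 = 1 ∧ 1 = 1
g2 = g1 ∧ x4 = 1 ∧ 1 = 1
g3 = g2 ∨ x5 = 1 ∨ 1 = 1
g4 = g3 ∧ x2 = 1 ∧ 0 = 0
g5 = g4 ∨ g3 = 0 ∨ 1 = 1
g6 = ¬g5 = ¬1 = 0
So g6 = 0.

x1=1 x2=0 x4=1 x5=1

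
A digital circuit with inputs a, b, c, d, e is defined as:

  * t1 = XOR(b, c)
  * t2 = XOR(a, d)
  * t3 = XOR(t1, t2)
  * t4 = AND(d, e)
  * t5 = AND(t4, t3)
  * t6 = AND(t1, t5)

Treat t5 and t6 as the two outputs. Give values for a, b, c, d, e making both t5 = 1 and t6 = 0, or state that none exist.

Check with a=0, b=1, c=1, d=1, e=1:
t1 = XOR(b, c) = XOR(1, 1) = 0
t2 = XOR(a, d) = XOR(0, 1) = 1
t3 = XOR(t1, t2) = XOR(0, 1) = 1
t4 = AND(d, e) = AND(1, 1) = 1
t5 = AND(t4, t3) = AND(1, 1) = 1
t6 = AND(t1, t5) = AND(0, 1) = 0
So t5 = 1 and t6 = 0.

a=0, b=1, c=1, d=1, e=1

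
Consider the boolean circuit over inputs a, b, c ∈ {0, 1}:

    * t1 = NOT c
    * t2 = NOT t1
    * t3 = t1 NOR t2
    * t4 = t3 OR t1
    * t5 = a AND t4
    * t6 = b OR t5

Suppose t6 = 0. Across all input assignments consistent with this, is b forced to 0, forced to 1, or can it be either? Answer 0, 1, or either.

t6 = b OR t5 must be 0, so both b = 0 and t5 = 0.
t5 = a AND t4 must be 0, so at least one of a, t4 is 0.
Every assignment with t6 = 0 has b = 0; there are 3 such assignment(s).
  a=0, b=0, c=0
  a=0, b=0, c=1
  a=1, b=0, c=1

0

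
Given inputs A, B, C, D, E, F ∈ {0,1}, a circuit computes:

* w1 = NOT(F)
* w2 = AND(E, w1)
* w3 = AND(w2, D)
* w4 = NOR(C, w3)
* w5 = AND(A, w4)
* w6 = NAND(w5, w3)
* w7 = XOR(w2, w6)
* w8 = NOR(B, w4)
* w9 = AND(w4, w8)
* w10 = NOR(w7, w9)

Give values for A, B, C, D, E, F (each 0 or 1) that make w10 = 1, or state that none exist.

Check with A=0 B=1 C=0 D=1 E=1 F=0:
w1 = NOT(F) = NOT 0 = 1
w2 = AND(E, w1) = AND(1, 1) = 1
w3 = AND(w2, D) = AND(1, 1) = 1
w4 = NOR(C, w3) = NOR(0, 1) = 0
w5 = AND(A, w4) = AND(0, 0) = 0
w6 = NAND(w5, w3) = NAND(0, 1) = 1
w7 = XOR(w2, w6) = XOR(1, 1) = 0
w8 = NOR(B, w4) = NOR(1, 0) = 0
w9 = AND(w4, w8) = AND(0, 0) = 0
w10 = NOR(w7, w9) = NOR(0, 0) = 1
So w10 = 1 as required.

A=0 B=1 C=0 D=1 E=1 F=0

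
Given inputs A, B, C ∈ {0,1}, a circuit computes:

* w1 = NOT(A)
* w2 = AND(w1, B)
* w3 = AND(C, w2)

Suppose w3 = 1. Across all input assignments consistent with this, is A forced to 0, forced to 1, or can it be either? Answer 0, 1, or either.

0

w3 = AND(C, w2) must be 1, so both C = 1 and w2 = 1.
w2 = AND(w1, B) must be 1, so both w1 = 1 and B = 1.
Every assignment with w3 = 1 has A = 0; there are 1 such assignment(s).
  A=0, B=1, C=1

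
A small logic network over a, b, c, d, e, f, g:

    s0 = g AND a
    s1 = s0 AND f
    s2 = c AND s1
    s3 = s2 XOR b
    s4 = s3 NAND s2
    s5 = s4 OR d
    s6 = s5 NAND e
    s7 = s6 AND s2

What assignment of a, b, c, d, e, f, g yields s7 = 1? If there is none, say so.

s7 = s6 AND s2 must be 1, so both s6 = 1 and s2 = 1.
Check with a=1, b=1, c=1, d=1, e=0, f=1, g=1:
s0 = g AND a = 1 AND 1 = 1
s1 = s0 AND f = 1 AND 1 = 1
s2 = c AND s1 = 1 AND 1 = 1
s3 = s2 XOR b = 1 XOR 1 = 0
s4 = s3 NAND s2 = 0 NAND 1 = 1
s5 = s4 OR d = 1 OR 1 = 1
s6 = s5 NAND e = 1 NAND 0 = 1
s7 = s6 AND s2 = 1 AND 1 = 1
So s7 = 1 as required.

a=1, b=1, c=1, d=1, e=0, f=1, g=1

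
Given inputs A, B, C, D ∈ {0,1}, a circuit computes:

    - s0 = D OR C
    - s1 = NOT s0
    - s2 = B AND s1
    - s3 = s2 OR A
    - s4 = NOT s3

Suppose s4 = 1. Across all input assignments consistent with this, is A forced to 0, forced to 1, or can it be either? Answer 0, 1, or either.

s4 = NOT s3 must be 1, so s3 = 0.
Every assignment with s4 = 1 has A = 0; there are 7 such assignment(s).

0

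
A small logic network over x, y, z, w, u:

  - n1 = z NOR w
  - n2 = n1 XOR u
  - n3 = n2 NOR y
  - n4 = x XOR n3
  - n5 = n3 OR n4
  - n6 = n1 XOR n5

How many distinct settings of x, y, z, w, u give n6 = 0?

14

n6 = n1 XOR n5 must be 0, so n1 and n5 are equal.
Enumerating the 32 input combinations, 14 give n6 = 0 and 18 give n6 = 1.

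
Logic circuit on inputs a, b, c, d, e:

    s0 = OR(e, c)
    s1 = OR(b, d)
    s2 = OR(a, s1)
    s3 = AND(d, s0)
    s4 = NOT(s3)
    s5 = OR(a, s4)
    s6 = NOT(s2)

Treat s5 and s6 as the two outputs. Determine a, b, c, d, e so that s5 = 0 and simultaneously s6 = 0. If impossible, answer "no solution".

Check with a=0, b=0, c=1, d=1, e=1:
s0 = OR(e, c) = OR(1, 1) = 1
s1 = OR(b, d) = OR(0, 1) = 1
s2 = OR(a, s1) = OR(0, 1) = 1
s3 = AND(d, s0) = AND(1, 1) = 1
s4 = NOT(s3) = NOT 1 = 0
s5 = OR(a, s4) = OR(0, 0) = 0
s6 = NOT(s2) = NOT 1 = 0
So s5 = 0 and s6 = 0.

a=0, b=0, c=1, d=1, e=1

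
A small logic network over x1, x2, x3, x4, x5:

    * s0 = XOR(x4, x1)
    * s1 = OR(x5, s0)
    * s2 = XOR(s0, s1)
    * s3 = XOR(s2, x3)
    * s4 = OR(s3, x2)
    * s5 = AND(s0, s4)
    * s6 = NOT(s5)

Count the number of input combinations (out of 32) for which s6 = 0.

12

s6 = NOT(s5) must be 0, so s5 = 1.
s5 = AND(s0, s4) must be 1, so both s0 = 1 and s4 = 1.
s0 = XOR(x4, x1) must be 1, so x4 and x1 differ.
Enumerating the 32 input combinations, 12 give s6 = 0 and 20 give s6 = 1.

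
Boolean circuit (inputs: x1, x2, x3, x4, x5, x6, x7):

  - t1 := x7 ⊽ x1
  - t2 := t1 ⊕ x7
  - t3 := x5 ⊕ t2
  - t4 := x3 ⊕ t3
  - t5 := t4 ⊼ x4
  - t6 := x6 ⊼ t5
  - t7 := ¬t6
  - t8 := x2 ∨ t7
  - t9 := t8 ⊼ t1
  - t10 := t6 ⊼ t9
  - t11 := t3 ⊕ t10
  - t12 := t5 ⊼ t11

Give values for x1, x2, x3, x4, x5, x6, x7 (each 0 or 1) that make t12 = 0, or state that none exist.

x1=0, x2=0, x3=1, x4=0, x5=1, x6=1, x7=0

t12 = t5 ⊼ t11 must be 0, so both t5 = 1 and t11 = 1.
t5 = t4 ⊼ x4 must be 1, so at least one of t4, x4 is 0.
Check with x1=0, x2=0, x3=1, x4=0, x5=1, x6=1, x7=0:
t1 = x7 ⊽ x1 = 0 ⊽ 0 = 1
t2 = t1 ⊕ x7 = 1 ⊕ 0 = 1
t3 = x5 ⊕ t2 = 1 ⊕ 1 = 0
t4 = x3 ⊕ t3 = 1 ⊕ 0 = 1
t5 = t4 ⊼ x4 = 1 ⊼ 0 = 1
t6 = x6 ⊼ t5 = 1 ⊼ 1 = 0
t7 = ¬t6 = ¬0 = 1
t8 = x2 ∨ t7 = 0 ∨ 1 = 1
t9 = t8 ⊼ t1 = 1 ⊼ 1 = 0
t10 = t6 ⊼ t9 = 0 ⊼ 0 = 1
t11 = t3 ⊕ t10 = 0 ⊕ 1 = 1
t12 = t5 ⊼ t11 = 1 ⊼ 1 = 0
So t12 = 0 as required.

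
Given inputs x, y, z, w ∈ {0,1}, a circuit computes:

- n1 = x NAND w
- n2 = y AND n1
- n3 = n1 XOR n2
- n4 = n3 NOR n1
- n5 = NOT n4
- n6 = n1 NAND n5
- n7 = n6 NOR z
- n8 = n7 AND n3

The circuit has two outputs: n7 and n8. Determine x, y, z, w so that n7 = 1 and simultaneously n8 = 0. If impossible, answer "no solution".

x=0, y=1, z=0, w=0

Check with x=0, y=1, z=0, w=0:
n1 = x NAND w = 0 NAND 0 = 1
n2 = y AND n1 = 1 AND 1 = 1
n3 = n1 XOR n2 = 1 XOR 1 = 0
n4 = n3 NOR n1 = 0 NOR 1 = 0
n5 = NOT n4 = NOT 0 = 1
n6 = n1 NAND n5 = 1 NAND 1 = 0
n7 = n6 NOR z = 0 NOR 0 = 1
n8 = n7 AND n3 = 1 AND 0 = 0
So n7 = 1 and n8 = 0.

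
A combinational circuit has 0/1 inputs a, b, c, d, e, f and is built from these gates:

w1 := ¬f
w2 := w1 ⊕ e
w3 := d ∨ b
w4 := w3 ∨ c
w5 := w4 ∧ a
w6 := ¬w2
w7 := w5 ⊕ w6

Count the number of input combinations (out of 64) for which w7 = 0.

32

w7 = w5 ⊕ w6 must be 0, so w5 and w6 are equal.
Enumerating the 64 input combinations, 32 give w7 = 0 and 32 give w7 = 1.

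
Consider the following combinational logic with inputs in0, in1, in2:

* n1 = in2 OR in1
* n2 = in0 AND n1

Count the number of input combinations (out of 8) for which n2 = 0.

n2 = in0 AND n1 must be 0, so at least one of in0, n1 is 0.
Satisfying assignments:
  in0=0, in1=0, in2=0
  in0=0, in1=0, in2=1
  in0=0, in1=1, in2=0
  in0=0, in1=1, in2=1
  in0=1, in1=0, in2=0

5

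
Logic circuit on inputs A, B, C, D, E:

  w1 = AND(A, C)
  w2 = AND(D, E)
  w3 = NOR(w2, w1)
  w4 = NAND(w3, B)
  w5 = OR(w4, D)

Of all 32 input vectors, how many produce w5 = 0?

w5 = OR(w4, D) must be 0, so both w4 = 0 and D = 0.
Satisfying assignments:
  A=0, B=1, C=0, D=0, E=0
  A=0, B=1, C=0, D=0, E=1
  A=0, B=1, C=1, D=0, E=0
  A=0, B=1, C=1, D=0, E=1
  A=1, B=1, C=0, D=0, E=0
  A=1, B=1, C=0, D=0, E=1

6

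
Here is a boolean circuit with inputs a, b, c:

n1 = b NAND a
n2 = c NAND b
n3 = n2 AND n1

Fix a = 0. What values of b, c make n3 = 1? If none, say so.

n3 = n2 AND n1 must be 1, so both n2 = 1 and n1 = 1.
Check with a = 0 and b=1, c=0:
n1 = b NAND a = 1 NAND 0 = 1
n2 = c NAND b = 0 NAND 1 = 1
n3 = n2 AND n1 = 1 AND 1 = 1
So n3 = 1.

b=1, c=0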